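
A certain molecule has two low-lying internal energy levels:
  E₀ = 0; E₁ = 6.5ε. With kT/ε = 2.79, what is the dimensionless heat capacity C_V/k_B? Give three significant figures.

0.439

Eᵢ/kT = 0, 2.3297.
Z = Σ e^(−Eᵢ/kT) = e^(−0) + e^(−2.3297) = 1.0000 + 0.097325 = 1.0973.
⟨E⟩ = 0.57652 ε, ⟨E²⟩ = 3.7474 ε².
C_V/k_B = (⟨E²⟩ − ⟨E⟩²)/(kT)² = (3.7474 − 0.33238)/7.7841 = 0.439.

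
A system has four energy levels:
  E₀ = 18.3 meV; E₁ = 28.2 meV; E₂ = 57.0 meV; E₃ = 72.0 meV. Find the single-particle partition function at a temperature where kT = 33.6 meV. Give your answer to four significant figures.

Z = 1.313

Eᵢ/kT = 0.544643, 0.839286, 1.69643, 2.14286.
Z = Σ e^(−Eᵢ/kT) = e^(−0.544643) + e^(−0.839286) + e^(−1.69643) + e^(−2.14286) = 0.580049 + 0.432019 + 0.183337 + 0.117319 = 1.31272.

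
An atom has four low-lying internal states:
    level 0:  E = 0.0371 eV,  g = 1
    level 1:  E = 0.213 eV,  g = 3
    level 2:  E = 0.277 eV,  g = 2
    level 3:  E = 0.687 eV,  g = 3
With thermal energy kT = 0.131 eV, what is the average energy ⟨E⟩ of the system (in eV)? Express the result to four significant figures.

0.1446 eV

Eᵢ/kT = 0.283206, 1.62595, 2.11450, 5.24427.
Z = Σ gᵢe^(−Eᵢ/kT) = 1·e^(−0.283206) + 3·e^(−1.62595) + 2·e^(−2.11450) + 3·e^(−5.24427) = 0.753365 + 0.590174 + 0.241387 + 0.0158330 = 1.60076.
⟨E⟩ = Σ Eᵢ gᵢe^(−Eᵢ/kT) / Z = (0.0371·0.753365 + 0.213·0.590174 + 0.277·0.241387 + 0.687·0.0158330) / 1.60076 = 0.1446 eV.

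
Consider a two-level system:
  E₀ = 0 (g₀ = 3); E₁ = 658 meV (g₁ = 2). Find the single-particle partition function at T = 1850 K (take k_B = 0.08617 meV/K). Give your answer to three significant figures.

Z = 3.03

k_BT = 0.08617 × 1850 K = 159.41 meV.
Eᵢ/kT = 0, 4.1277.
Z = Σ gᵢe^(−Eᵢ/kT) = 3·e^(−0) + 2·e^(−4.1277) = 3.0000 + 0.032240 = 3.0322.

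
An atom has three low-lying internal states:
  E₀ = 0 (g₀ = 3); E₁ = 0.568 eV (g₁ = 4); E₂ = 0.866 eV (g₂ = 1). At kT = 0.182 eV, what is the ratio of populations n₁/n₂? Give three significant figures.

20.6

n₁/n₂ = (g₁/g₂) exp[−(E₁−E₂)/kT] = (4/1) × exp(−(-0.298 eV)/(0.182 eV)) = (4/1) × exp(1.6374) = 20.6.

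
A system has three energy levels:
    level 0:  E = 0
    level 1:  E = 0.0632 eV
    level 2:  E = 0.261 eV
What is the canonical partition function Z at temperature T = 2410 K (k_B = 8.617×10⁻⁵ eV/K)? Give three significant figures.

k_BT = 8.617×10⁻⁵ × 2410 K = 0.20767 eV.
Eᵢ/kT = 0, 0.30433, 1.2568.
Z = Σ e^(−Eᵢ/kT) = e^(−0) + e^(−0.30433) + e^(−1.2568) = 1.0000 + 0.73762 + 0.28456 = 2.0222.

Z = 2.02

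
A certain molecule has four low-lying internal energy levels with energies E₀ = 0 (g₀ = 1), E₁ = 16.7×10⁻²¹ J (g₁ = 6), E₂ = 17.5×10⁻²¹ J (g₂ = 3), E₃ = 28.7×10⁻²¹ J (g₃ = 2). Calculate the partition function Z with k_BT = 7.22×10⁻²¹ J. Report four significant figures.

Eᵢ/kT = 0, 2.31302, 2.42382, 3.97507.
Z = Σ gᵢe^(−Eᵢ/kT) = 1·e^(−0) + 6·e^(−2.31302) + 3·e^(−2.42382) + 2·e^(−3.97507) = 1.00000 + 0.593772 + 0.265748 + 0.0375560 = 1.89708.

Z = 1.897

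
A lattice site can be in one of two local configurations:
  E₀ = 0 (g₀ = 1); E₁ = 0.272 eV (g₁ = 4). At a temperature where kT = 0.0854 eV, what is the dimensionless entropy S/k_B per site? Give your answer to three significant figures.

0.605

Eᵢ/kT = 0, 3.1850.
Z = Σ gᵢe^(−Eᵢ/kT) = 1·e^(−0) + 4·e^(−3.1850) = 1.0000 + 0.16551 = 1.1655.
⟨E⟩ = Σ EᵢPᵢ = 0.038626 eV.
S/k_B = ln Z + ⟨E⟩/kT = ln(1.1655) + 0.038626/0.0854 = 0.15315 + 0.45230 = 0.605.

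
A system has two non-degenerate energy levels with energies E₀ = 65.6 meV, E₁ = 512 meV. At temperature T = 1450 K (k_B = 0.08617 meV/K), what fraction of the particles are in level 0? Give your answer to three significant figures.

0.973

k_BT = 0.08617 × 1450 K = 124.95 meV.
Eᵢ/kT = 0.52501, 4.0976.
Z = Σ e^(−Eᵢ/kT) = e^(−0.52501) + e^(−4.0976) = 0.59155 + 0.016612 = 0.60816.
P₀ = e^(−E₀/kT) / Z = 0.59155/0.60816 = 0.973.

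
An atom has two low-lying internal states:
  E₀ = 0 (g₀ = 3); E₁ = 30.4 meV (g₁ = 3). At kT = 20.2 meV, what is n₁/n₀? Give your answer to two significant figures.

0.22

n₁/n₀ = (g₁/g₀) exp[−(E₁−E₀)/kT] = (3/3) × exp(−(30.4 meV)/(20.2 meV)) = (3/3) × exp(-1.505) = 0.22.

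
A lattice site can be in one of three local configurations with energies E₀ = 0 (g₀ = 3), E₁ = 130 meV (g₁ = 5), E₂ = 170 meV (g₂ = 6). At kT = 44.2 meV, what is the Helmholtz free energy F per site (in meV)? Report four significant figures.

-53.99 meV

Eᵢ/kT = 0, 2.94118, 3.84615.
Z = Σ gᵢe^(−Eᵢ/kT) = 3·e^(−0) + 5·e^(−2.94118) + 6·e^(−3.84615) = 3.00000 + 0.264017 + 0.128171 = 3.39219.
F = −kT ln Z = −44.2 × ln(3.39219) = −44.2 × 1.22148 = -53.99 meV.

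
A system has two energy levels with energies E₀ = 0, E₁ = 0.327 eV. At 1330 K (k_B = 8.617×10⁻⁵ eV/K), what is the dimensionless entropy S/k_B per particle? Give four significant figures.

0.2116

k_BT = 8.617×10⁻⁵ × 1330 K = 0.114606 eV.
Eᵢ/kT = 0, 2.85325.
Z = Σ e^(−Eᵢ/kT) = e^(−0) + e^(−2.85325) = 1.00000 + 0.0576566 = 1.05766.
⟨E⟩ = Σ EᵢPᵢ = 0.0178259 eV.
S/k_B = ln Z + ⟨E⟩/kT = ln(1.05766) + 0.0178259/0.114606 = 0.0560589 + 0.155541 = 0.2116.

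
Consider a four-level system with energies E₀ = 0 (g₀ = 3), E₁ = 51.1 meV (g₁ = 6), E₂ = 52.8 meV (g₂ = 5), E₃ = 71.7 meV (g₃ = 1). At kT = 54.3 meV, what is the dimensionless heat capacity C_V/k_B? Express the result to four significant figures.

Eᵢ/kT = 0, 0.941068, 0.972376, 1.32044.
Z = Σ gᵢe^(−Eᵢ/kT) = 3·e^(−0) + 6·e^(−0.941068) + 5·e^(−0.972376) + 1·e^(−1.32044) = 3.00000 + 2.34127 + 1.89092 + 0.267018 = 7.49921.
⟨E⟩ = 31.8200 meV, ⟨E²⟩ = 1701.22 meV².
C_V/k_B = (⟨E²⟩ − ⟨E⟩²)/(kT)² = (1701.22 − 1012.51)/2948.49 = 0.2336.

0.2336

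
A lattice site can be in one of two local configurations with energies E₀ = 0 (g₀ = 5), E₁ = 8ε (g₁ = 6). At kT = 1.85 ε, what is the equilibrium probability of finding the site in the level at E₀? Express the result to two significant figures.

0.98

Eᵢ/kT = 0, 4.324.
Z = Σ gᵢe^(−Eᵢ/kT) = 5·e^(−0) + 6·e^(−4.324) = 5.000 + 0.07948 = 5.079.
P₀ = g₀ e^(−E₀/kT) / Z = 5.000/5.079 = 0.98.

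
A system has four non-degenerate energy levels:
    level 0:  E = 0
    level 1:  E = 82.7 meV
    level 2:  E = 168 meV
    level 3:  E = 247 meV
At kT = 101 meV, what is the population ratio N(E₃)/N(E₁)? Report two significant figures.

0.20

n₃/n₁ = exp[−(E₃−E₁)/kT] = exp(−(164.3 meV)/(101 meV)) = exp(-1.627) = 0.20.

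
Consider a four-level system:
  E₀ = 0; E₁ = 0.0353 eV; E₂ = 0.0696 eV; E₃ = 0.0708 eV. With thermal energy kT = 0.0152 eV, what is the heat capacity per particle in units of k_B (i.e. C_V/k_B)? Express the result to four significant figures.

Eᵢ/kT = 0, 2.32237, 4.57895, 4.65789.
Z = Σ e^(−Eᵢ/kT) = e^(−0) + e^(−2.32237) + e^(−4.57895) + e^(−4.65789) = 1.00000 + 0.0980410 + 0.0102657 + 0.00948646 = 1.11779.
⟨E⟩ = 0.00433622 eV, ⟨E²⟩ = 0.000196324 eV².
C_V/k_B = (⟨E²⟩ − ⟨E⟩²)/(kT)² = (0.000196324 − 0.0000188028)/0.000231040 = 0.7684.

0.7684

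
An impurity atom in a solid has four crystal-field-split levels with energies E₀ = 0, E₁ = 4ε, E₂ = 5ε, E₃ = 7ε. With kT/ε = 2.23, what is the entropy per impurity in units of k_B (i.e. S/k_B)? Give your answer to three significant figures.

0.786

Eᵢ/kT = 0, 1.7937, 2.2422, 3.1390.
Z = Σ e^(−Eᵢ/kT) = e^(−0) + e^(−1.7937) + e^(−2.2422) + e^(−3.1390) = 1.0000 + 0.16634 + 0.10622 + 0.043326 = 1.3159.
⟨E⟩ = Σ EᵢPᵢ = 1.1397 ε.
S/k_B = ln Z + ⟨E⟩/kT = ln(1.3159) + 1.1397/2.23 = 0.27452 + 0.51108 = 0.786.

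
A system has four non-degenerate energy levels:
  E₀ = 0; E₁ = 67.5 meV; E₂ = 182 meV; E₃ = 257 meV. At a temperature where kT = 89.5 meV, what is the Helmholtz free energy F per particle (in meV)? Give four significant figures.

-45.25 meV

Eᵢ/kT = 0, 0.754190, 2.03352, 2.87151.
Z = Σ e^(−Eᵢ/kT) = e^(−0) + e^(−0.754190) + e^(−2.03352) + e^(−2.87151) = 1.00000 + 0.470391 + 0.130874 + 0.0566134 = 1.65788.
F = −kT ln Z = −89.5 × ln(1.65788) = −89.5 × 0.505540 = -45.25 meV.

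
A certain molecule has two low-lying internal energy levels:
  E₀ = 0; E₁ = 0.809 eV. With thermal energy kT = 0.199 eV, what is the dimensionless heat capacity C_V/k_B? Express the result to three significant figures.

0.274

Eᵢ/kT = 0, 4.0653.
Z = Σ e^(−Eᵢ/kT) = e^(−0) + e^(−4.0653) = 1.0000 + 0.017158 = 1.0172.
⟨E⟩ = 0.013646 eV, ⟨E²⟩ = 0.011040 eV².
C_V/k_B = (⟨E²⟩ − ⟨E⟩²)/(kT)² = (0.011040 − 0.00018621)/0.039601 = 0.274.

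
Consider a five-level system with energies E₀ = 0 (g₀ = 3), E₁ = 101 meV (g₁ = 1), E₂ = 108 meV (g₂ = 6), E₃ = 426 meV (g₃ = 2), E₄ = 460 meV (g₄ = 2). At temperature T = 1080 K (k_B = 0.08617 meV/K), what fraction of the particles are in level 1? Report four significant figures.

0.06431

k_BT = 0.08617 × 1080 K = 93.0636 meV.
Eᵢ/kT = 0, 1.08528, 1.16050, 4.57751, 4.94286.
Z = Σ gᵢe^(−Eᵢ/kT) = 3·e^(−0) + 1·e^(−1.08528) + 6·e^(−1.16050) + 2·e^(−4.57751) + 2·e^(−4.94286) = 3.00000 + 0.337807 + 1.87998 + 0.0205609 + 0.0142683 = 5.25262.
P₁ = g₁ e^(−E₁/kT) / Z = 0.337807/5.25262 = 0.06431.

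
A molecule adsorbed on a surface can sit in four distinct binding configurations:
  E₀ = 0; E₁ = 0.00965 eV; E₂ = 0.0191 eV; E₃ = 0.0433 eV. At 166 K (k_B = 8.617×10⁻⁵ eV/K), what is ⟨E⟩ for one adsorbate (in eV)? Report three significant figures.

0.00661 eV

k_BT = 8.617×10⁻⁵ × 166 K = 0.014304 eV.
Eᵢ/kT = 0, 0.67464, 1.3353, 3.0271.
Z = Σ e^(−Eᵢ/kT) = e^(−0) + e^(−0.67464) + e^(−1.3353) + e^(−3.0271) = 1.0000 + 0.50934 + 0.26308 + 0.048456 = 1.8209.
⟨E⟩ = Σ Eᵢ e^(−Eᵢ/kT) / Z = (0·1.0000 + 0.00965·0.50934 + 0.0191·0.26308 + 0.0433·0.048456) / 1.8209 = 0.00661 eV.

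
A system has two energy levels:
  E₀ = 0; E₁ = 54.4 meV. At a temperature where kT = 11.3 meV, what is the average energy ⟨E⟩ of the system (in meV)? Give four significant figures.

0.4379 meV

Eᵢ/kT = 0, 4.81416.
Z = Σ e^(−Eᵢ/kT) = e^(−0) + e^(−4.81416) = 1.00000 + 0.00811404 = 1.00811.
⟨E⟩ = Σ Eᵢ e^(−Eᵢ/kT) / Z = (0·1.00000 + 54.4·0.00811404) / 1.00811 = 0.4379 meV.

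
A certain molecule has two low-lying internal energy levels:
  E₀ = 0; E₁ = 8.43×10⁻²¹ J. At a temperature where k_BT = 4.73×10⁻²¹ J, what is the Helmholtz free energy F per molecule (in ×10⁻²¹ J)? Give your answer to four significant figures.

-0.7356 ×10⁻²¹ J

Eᵢ/kT = 0, 1.78224.
Z = Σ e^(−Eᵢ/kT) = e^(−0) + e^(−1.78224) = 1.00000 + 0.168261 = 1.16826.
F = −kT ln Z = −4.73 × ln(1.16826) = −4.73 × 0.155515 = -0.7356 ×10⁻²¹ J.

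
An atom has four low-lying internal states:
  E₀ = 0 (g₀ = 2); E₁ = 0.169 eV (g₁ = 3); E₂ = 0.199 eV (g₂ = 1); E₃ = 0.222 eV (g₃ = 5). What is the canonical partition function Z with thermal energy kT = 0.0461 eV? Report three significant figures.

Eᵢ/kT = 0, 3.6659, 4.3167, 4.8156.
Z = Σ gᵢe^(−Eᵢ/kT) = 2·e^(−0) + 3·e^(−3.6659) + 1·e^(−4.3167) + 5·e^(−4.8156) = 2.0000 + 0.076743 + 0.013344 + 0.040512 = 2.1306.

Z = 2.13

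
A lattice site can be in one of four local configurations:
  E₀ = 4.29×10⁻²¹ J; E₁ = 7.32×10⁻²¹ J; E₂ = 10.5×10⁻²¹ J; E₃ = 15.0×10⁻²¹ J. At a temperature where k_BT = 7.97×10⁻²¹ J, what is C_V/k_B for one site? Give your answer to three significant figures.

Eᵢ/kT = 0.53827, 0.91844, 1.3174, 1.8821.
Z = Σ e^(−Eᵢ/kT) = e^(−0.53827) + e^(−0.91844) + e^(−1.3174) + e^(−1.8821) = 0.58376 + 0.39914 + 0.26783 + 0.15227 = 1.4030.
⟨E⟩ = 7.4999, ⟨E²⟩ = 68.367.
C_V/k_B = (⟨E²⟩ − ⟨E⟩²)/(kT)² = (68.367 − 56.249)/63.521 = 0.191.

0.191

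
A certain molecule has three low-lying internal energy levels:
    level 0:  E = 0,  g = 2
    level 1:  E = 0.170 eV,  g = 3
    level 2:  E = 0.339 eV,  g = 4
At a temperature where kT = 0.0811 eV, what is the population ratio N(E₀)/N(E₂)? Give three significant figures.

n₀/n₂ = (g₀/g₂) exp[−(E₀−E₂)/kT] = (2/4) × exp(−(-0.339 eV)/(0.0811 eV)) = (2/4) × exp(4.1800) = 32.7.

32.7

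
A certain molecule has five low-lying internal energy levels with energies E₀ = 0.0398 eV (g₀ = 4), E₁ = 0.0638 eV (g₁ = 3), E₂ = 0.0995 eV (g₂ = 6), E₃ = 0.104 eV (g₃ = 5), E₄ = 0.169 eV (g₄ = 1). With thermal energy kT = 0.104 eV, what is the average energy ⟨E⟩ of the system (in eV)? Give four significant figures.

0.07662 eV

Eᵢ/kT = 0.382692, 0.613462, 0.956731, 1.00000, 1.62500.
Z = Σ gᵢe^(−Eᵢ/kT) = 4·e^(−0.382692) + 3·e^(−0.613462) + 6·e^(−0.956731) + 5·e^(−1.00000) + 1·e^(−1.62500) = 2.72809 + 1.62442 + 2.30488 + 1.83940 + 0.196912 = 8.69370.
⟨E⟩ = Σ Eᵢ gᵢe^(−Eᵢ/kT) / Z = (0.0398·2.72809 + 0.0638·1.62442 + 0.0995·2.30488 + 0.104·1.83940 + 0.169·0.196912) / 8.69370 = 0.07662 eV.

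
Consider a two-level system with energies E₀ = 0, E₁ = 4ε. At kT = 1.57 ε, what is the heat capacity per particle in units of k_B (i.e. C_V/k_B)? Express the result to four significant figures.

0.4369

Eᵢ/kT = 0, 2.54777.
Z = Σ e^(−Eᵢ/kT) = e^(−0) + e^(−2.54777) = 1.00000 + 0.0782560 = 1.07826.
⟨E⟩ = 0.290305 ε, ⟨E²⟩ = 1.16122 ε².
C_V/k_B = (⟨E²⟩ − ⟨E⟩²)/(kT)² = (1.16122 − 0.0842770)/2.46490 = 0.4369.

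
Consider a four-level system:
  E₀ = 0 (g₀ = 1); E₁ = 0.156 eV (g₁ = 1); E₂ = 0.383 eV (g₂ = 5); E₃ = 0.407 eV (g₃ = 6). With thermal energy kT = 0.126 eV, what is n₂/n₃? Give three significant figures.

1.01

n₂/n₃ = (g₂/g₃) exp[−(E₂−E₃)/kT] = (5/6) × exp(−(-0.024 eV)/(0.126 eV)) = (5/6) × exp(0.19048) = 1.01.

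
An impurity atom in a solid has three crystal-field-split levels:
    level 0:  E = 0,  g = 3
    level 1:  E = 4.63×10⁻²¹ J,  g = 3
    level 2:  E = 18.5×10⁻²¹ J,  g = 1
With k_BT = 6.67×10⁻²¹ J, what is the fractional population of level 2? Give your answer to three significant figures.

Eᵢ/kT = 0, 0.69415, 2.7736.
Z = Σ gᵢe^(−Eᵢ/kT) = 3·e^(−0) + 3·e^(−0.69415) + 1·e^(−2.7736) = 3.0000 + 1.4985 + 0.062437 = 4.5609.
P₂ = g₂ e^(−E₂/kT) / Z = 0.062437/4.5609 = 0.0137.

0.0137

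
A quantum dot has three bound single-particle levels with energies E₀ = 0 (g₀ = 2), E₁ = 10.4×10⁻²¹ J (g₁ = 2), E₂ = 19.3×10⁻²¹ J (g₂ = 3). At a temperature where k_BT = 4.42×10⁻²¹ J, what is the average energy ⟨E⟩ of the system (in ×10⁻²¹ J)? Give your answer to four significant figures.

Eᵢ/kT = 0, 2.35294, 4.36652.
Z = Σ gᵢe^(−Eᵢ/kT) = 2·e^(−0) + 2·e^(−2.35294) + 3·e^(−4.36652) = 2.00000 + 0.190178 + 0.0380860 = 2.22826.
⟨E⟩ = Σ Eᵢ gᵢe^(−Eᵢ/kT) / Z = (0·2.00000 + 10.4·0.190178 + 19.3·0.0380860) / 2.22826 = 1.218 ×10⁻²¹ J.

1.218 ×10⁻²¹ J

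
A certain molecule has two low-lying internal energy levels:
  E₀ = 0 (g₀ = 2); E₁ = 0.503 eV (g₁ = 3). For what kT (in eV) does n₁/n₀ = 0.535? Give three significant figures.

0.488 eV

n₁/n₀ = (g₁/g₀) exp[−(E₁−E₀)/kT] = 0.535.
⇒ (E₁−E₀)/kT = ln((3/2)/0.535) = ln(2.8037) = 1.0309.
kT = 0.503 eV / 1.0309 = 0.488 eV.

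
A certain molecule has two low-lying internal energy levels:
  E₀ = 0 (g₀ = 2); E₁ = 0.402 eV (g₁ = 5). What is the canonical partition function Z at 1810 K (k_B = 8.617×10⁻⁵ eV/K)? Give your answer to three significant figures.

Z = 2.38

k_BT = 8.617×10⁻⁵ × 1810 K = 0.15597 eV.
Eᵢ/kT = 0, 2.5774.
Z = Σ gᵢe^(−Eᵢ/kT) = 2·e^(−0) + 5·e^(−2.5774) = 2.0000 + 0.37986 = 2.3799.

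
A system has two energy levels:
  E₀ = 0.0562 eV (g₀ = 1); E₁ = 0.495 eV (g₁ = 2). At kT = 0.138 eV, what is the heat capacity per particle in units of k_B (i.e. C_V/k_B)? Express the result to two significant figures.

Eᵢ/kT = 0.4072, 3.587.
Z = Σ gᵢe^(−Eᵢ/kT) = 1·e^(−0.4072) + 2·e^(−3.587) = 0.6655 + 0.05536 = 0.7209.
⟨E⟩ = 0.08989 eV, ⟨E²⟩ = 0.02173 eV².
C_V/k_B = (⟨E²⟩ − ⟨E⟩²)/(kT)² = (0.02173 − 0.008080)/0.01904 = 0.72.

0.72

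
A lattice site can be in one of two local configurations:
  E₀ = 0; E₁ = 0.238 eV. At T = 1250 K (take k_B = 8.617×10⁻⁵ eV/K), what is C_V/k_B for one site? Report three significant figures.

k_BT = 8.617×10⁻⁵ × 1250 K = 0.10771 eV.
Eᵢ/kT = 0, 2.2096.
Z = Σ e^(−Eᵢ/kT) = e^(−0) + e^(−2.2096) = 1.0000 + 0.10974 = 1.1097.
⟨E⟩ = 0.023536 eV, ⟨E²⟩ = 0.0056016 eV².
C_V/k_B = (⟨E²⟩ − ⟨E⟩²)/(kT)² = (0.0056016 − 0.00055394)/0.011601 = 0.435.

0.435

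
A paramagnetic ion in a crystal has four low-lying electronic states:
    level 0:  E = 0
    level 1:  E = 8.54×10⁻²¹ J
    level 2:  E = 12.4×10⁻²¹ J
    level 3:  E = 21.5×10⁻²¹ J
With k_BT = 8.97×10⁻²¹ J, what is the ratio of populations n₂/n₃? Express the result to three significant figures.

n₂/n₃ = exp[−(E₂−E₃)/kT] = exp(−(-9.1 ×10⁻²¹ J)/(8.97 ×10⁻²¹ J)) = exp(1.0145) = 2.76.

2.76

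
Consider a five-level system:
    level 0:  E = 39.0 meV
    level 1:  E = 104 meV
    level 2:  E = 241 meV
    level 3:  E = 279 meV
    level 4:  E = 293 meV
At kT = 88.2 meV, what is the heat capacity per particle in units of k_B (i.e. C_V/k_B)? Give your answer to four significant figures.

Eᵢ/kT = 0.442177, 1.17914, 2.73243, 3.16327, 3.32200.
Z = Σ e^(−Eᵢ/kT) = e^(−0.442177) + e^(−1.17914) + e^(−2.73243) + e^(−3.16327) + e^(−3.32200) = 0.642636 + 0.307543 + 0.0650610 + 0.0422872 + 0.0360806 = 1.09361.
⟨E⟩ = 86.9567 meV, ⟨E²⟩ = 13233.1 meV².
C_V/k_B = (⟨E²⟩ − ⟨E⟩²)/(kT)² = (13233.1 − 7561.47)/7779.24 = 0.7291.

0.7291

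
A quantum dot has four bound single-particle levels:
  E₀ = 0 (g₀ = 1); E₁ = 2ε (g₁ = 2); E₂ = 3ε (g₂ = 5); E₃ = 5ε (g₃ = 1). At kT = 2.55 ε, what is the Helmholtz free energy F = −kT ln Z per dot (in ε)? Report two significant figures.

-3.3 ε

Eᵢ/kT = 0, 0.7843, 1.176, 1.961.
Z = Σ gᵢe^(−Eᵢ/kT) = 1·e^(−0) + 2·e^(−0.7843) + 5·e^(−1.176) + 1·e^(−1.961) = 1.000 + 0.9129 + 1.543 + 0.1407 = 3.597.
F = −kT ln Z = −2.55 × ln(3.597) = −2.55 × 1.280 = -3.3 ε.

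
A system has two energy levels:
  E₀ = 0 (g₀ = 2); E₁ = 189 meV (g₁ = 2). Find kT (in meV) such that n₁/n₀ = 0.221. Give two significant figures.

n₁/n₀ = (g₁/g₀) exp[−(E₁−E₀)/kT] = 0.221.
⇒ (E₁−E₀)/kT = ln((2/2)/0.221) = ln(4.525) = 1.510.
kT = 189 meV / 1.510 = 130 meV.

130 meV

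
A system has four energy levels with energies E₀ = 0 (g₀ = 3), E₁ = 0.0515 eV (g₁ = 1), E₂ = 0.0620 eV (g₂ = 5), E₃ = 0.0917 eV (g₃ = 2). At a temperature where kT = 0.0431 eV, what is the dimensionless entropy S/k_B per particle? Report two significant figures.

2.1

Eᵢ/kT = 0, 1.195, 1.439, 2.128.
Z = Σ gᵢe^(−Eᵢ/kT) = 3·e^(−0) + 1·e^(−1.195) + 5·e^(−1.439) + 2·e^(−2.128) = 3.000 + 0.3027 + 1.186 + 0.2382 = 4.727.
⟨E⟩ = Σ EᵢPᵢ = 0.02347 eV.
S/k_B = ln Z + ⟨E⟩/kT = ln(4.727) + 0.02347/0.0431 = 1.553 + 0.5445 = 2.1.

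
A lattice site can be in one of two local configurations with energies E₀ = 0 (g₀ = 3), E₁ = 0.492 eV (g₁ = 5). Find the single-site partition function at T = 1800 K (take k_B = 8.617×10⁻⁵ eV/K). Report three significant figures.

k_BT = 8.617×10⁻⁵ × 1800 K = 0.15511 eV.
Eᵢ/kT = 0, 3.1719.
Z = Σ gᵢe^(−Eᵢ/kT) = 3·e^(−0) + 5·e^(−3.1719) = 3.0000 + 0.20962 = 3.2096.

Z = 3.21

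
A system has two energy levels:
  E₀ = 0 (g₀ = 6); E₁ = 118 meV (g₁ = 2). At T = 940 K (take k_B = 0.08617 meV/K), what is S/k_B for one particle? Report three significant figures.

k_BT = 0.08617 × 940 K = 81.000 meV.
Eᵢ/kT = 0, 1.4568.
Z = Σ gᵢe^(−Eᵢ/kT) = 6·e^(−0) + 2·e^(−1.4568) = 6.0000 + 0.46596 = 6.4660.
⟨E⟩ = Σ EᵢPᵢ = 8.5034 meV.
S/k_B = ln Z + ⟨E⟩/kT = ln(6.4660) + 8.5034/81.000 = 1.8666 + 0.10498 = 1.97.

1.97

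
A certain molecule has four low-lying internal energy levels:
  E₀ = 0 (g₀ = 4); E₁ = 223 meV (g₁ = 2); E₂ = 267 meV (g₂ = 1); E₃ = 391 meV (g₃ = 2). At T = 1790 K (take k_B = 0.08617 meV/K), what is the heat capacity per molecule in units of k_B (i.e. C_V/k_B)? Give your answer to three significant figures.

0.444

k_BT = 0.08617 × 1790 K = 154.24 meV.
Eᵢ/kT = 0, 1.4458, 1.7311, 2.5350.
Z = Σ gᵢe^(−Eᵢ/kT) = 4·e^(−0) + 2·e^(−1.4458) + 1·e^(−1.7311) + 2·e^(−2.5350) = 4.0000 + 0.47112 + 0.17709 + 0.15852 = 4.8067.
⟨E⟩ = 44.589 meV, ⟨E²⟩ = 12542 meV².
C_V/k_B = (⟨E²⟩ − ⟨E⟩²)/(kT)² = (12542 − 1988.2)/23790 = 0.444.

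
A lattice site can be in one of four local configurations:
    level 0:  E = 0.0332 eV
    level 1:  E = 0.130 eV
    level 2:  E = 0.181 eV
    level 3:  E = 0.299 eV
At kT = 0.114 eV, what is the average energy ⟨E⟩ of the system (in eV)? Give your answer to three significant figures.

0.0931 eV

Eᵢ/kT = 0.29123, 1.1404, 1.5877, 2.6228.
Z = Σ e^(−Eᵢ/kT) = e^(−0.29123) + e^(−1.1404) + e^(−1.5877) + e^(−2.6228) = 0.74734 + 0.31969 + 0.20440 + 0.072599 = 1.3440.
⟨E⟩ = Σ Eᵢ e^(−Eᵢ/kT) / Z = (0.0332·0.74734 + 0.130·0.31969 + 0.181·0.20440 + 0.299·0.072599) / 1.3440 = 0.0931 eV.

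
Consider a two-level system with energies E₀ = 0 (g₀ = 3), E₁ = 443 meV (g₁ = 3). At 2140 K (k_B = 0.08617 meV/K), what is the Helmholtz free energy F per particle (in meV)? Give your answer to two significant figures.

-220 meV

k_BT = 0.08617 × 2140 K = 184.4 meV.
Eᵢ/kT = 0, 2.402.
Z = Σ gᵢe^(−Eᵢ/kT) = 3·e^(−0) + 3·e^(−2.402) = 3.000 + 0.2716 = 3.272.
F = −kT ln Z = −184.4 × ln(3.272) = −184.4 × 1.185 = -220 meV.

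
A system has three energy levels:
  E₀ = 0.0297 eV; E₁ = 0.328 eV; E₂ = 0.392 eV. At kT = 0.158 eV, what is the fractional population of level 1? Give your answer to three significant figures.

Eᵢ/kT = 0.18797, 2.0759, 2.4810.
Z = Σ e^(−Eᵢ/kT) = e^(−0.18797) + e^(−2.0759) + e^(−2.4810) = 0.82864 + 0.12544 + 0.083660 = 1.0377.
P₁ = e^(−E₁/kT) / Z = 0.12544/1.0377 = 0.121.

0.121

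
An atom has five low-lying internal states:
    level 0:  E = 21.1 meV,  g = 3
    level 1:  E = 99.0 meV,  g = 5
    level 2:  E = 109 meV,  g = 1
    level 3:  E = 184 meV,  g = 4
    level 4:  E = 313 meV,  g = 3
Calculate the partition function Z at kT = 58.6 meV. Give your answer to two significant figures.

Z = 3.4

Eᵢ/kT = 0.3601, 1.689, 1.860, 3.140, 5.341.
Z = Σ gᵢe^(−Eᵢ/kT) = 3·e^(−0.3601) + 5·e^(−1.689) + 1·e^(−1.860) + 4·e^(−3.140) + 3·e^(−5.341) = 2.093 + 0.9235 + 0.1557 + 0.1731 + 0.01437 = 3.360.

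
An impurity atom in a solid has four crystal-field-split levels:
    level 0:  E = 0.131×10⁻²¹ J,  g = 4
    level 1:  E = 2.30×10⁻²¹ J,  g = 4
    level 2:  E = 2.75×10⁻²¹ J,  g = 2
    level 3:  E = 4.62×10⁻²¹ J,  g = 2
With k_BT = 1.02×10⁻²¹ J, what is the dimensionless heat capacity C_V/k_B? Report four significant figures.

0.6767

Eᵢ/kT = 0.128431, 2.25490, 2.69608, 4.52941.
Z = Σ gᵢe^(−Eᵢ/kT) = 4·e^(−0.128431) + 4·e^(−2.25490) + 2·e^(−2.69608) + 2·e^(−4.52941) = 3.51790 + 0.419536 + 0.134939 + 0.0215741 = 4.09395.
⟨E⟩ = 0.463252, ⟨E²⟩ = 0.918594.
C_V/k_B = (⟨E²⟩ − ⟨E⟩²)/(kT)² = (0.918594 − 0.214602)/1.04040 = 0.6767.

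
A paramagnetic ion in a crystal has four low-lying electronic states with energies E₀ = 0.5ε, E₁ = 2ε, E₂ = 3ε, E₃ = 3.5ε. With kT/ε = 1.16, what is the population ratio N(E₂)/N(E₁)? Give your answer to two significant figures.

0.42

n₂/n₁ = exp[−(E₂−E₁)/kT] = exp(−(1ε)/(1.16ε)) = exp(-0.8621) = 0.42.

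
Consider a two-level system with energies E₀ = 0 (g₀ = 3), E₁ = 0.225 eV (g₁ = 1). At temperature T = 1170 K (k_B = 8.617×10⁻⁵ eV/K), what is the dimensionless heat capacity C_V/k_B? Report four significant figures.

k_BT = 8.617×10⁻⁵ × 1170 K = 0.100819 eV.
Eᵢ/kT = 0, 2.23172.
Z = Σ gᵢe^(−Eᵢ/kT) = 3·e^(−0) + 1·e^(−2.23172) = 3.00000 + 0.107344 = 3.10734.
⟨E⟩ = 0.00777269 eV, ⟨E²⟩ = 0.00174886 eV².
C_V/k_B = (⟨E²⟩ − ⟨E⟩²)/(kT)² = (0.00174886 − 0.0000604147)/0.0101645 = 0.1661.

0.1661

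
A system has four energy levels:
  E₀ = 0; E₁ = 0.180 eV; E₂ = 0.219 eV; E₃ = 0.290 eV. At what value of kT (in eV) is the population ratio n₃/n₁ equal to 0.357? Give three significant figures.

0.107 eV

n₃/n₁ = exp[−(E₃−E₁)/kT] = 0.357.
⇒ (E₃−E₁)/kT = ln(1/0.357) = ln(2.8011) = 1.0300.
kT = 0.110 eV / 1.0300 = 0.107 eV.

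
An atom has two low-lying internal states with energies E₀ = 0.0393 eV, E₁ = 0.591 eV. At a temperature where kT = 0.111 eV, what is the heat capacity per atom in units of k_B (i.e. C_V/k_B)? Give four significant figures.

Eᵢ/kT = 0.354054, 5.32432.
Z = Σ e^(−Eᵢ/kT) = e^(−0.354054) + e^(−5.32432) = 0.701837 + 0.00487166 = 0.706709.
⟨E⟩ = 0.0431031 eV, ⟨E²⟩ = 0.00394159 eV².
C_V/k_B = (⟨E²⟩ − ⟨E⟩²)/(kT)² = (0.00394159 − 0.00185788)/0.0123210 = 0.1691.

0.1691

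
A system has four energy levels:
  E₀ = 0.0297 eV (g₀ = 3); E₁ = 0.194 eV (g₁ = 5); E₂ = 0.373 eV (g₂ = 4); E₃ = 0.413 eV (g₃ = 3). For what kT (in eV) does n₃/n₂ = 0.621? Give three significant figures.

0.212 eV

n₃/n₂ = (g₃/g₂) exp[−(E₃−E₂)/kT] = 0.621.
⇒ (E₃−E₂)/kT = ln((3/4)/0.621) = ln(1.2077) = 0.18872.
kT = 0.040 eV / 0.18872 = 0.212 eV.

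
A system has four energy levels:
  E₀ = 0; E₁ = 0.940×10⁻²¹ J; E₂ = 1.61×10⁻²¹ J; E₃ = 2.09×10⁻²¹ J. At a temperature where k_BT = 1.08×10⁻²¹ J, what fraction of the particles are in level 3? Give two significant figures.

0.081

Eᵢ/kT = 0, 0.8704, 1.491, 1.935.
Z = Σ e^(−Eᵢ/kT) = e^(−0) + e^(−0.8704) + e^(−1.491) + e^(−1.935) = 1.000 + 0.4188 + 0.2251 + 0.1444 = 1.788.
P₃ = e^(−E₃/kT) / Z = 0.1444/1.788 = 0.081.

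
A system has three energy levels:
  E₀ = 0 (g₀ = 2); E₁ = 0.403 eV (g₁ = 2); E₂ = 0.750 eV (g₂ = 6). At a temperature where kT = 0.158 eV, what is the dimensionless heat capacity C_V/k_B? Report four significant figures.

Eᵢ/kT = 0, 2.55063, 4.74684.
Z = Σ gᵢe^(−Eᵢ/kT) = 2·e^(−0) + 2·e^(−2.55063) + 6·e^(−4.74684) = 2.00000 + 0.156065 + 0.0520745 = 2.20814.
⟨E⟩ = 0.0461701 eV, ⟨E²⟩ = 0.0247440 eV².
C_V/k_B = (⟨E²⟩ − ⟨E⟩²)/(kT)² = (0.0247440 − 0.00213168)/0.0249640 = 0.9058.

0.9058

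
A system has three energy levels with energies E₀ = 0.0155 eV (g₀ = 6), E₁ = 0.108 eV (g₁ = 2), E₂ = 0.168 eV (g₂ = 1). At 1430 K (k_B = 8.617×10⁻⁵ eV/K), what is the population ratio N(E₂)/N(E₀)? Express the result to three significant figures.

0.0483

k_BT = 8.617×10⁻⁵ × 1430 K = 0.12322 eV.
n₂/n₀ = (g₂/g₀) exp[−(E₂−E₀)/kT] = (1/6) × exp(−(0.1525 eV)/(0.12322 eV)) = (1/6) × exp(-1.2376) = 0.0483.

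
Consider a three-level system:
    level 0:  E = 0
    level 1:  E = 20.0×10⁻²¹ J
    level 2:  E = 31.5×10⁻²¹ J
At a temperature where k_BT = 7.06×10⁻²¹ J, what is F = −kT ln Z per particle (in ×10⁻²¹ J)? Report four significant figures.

-0.4802 ×10⁻²¹ J

Eᵢ/kT = 0, 2.83286, 4.46176.
Z = Σ e^(−Eᵢ/kT) = e^(−0) + e^(−2.83286) + e^(−4.46176) = 1.00000 + 0.0588443 + 0.0115420 = 1.07039.
F = −kT ln Z = −7.06 × ln(1.07039) = −7.06 × 0.0680231 = -0.4802 ×10⁻²¹ J.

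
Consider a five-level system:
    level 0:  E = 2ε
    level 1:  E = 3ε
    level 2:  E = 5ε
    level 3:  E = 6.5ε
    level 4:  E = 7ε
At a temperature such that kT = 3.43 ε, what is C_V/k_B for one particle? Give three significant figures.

Eᵢ/kT = 0.58309, 0.87464, 1.4577, 1.8950, 2.0408.
Z = Σ e^(−Eᵢ/kT) = e^(−0.58309) + e^(−0.87464) + e^(−1.4577) + e^(−1.8950) + e^(−2.0408) = 0.55817 + 0.41701 + 0.23277 + 0.15032 + 0.12992 = 1.4882.
⟨E⟩ = 3.6405 ε, ⟨E²⟩ = 16.478 ε².
C_V/k_B = (⟨E²⟩ − ⟨E⟩²)/(kT)² = (16.478 − 13.253)/11.765 = 0.274.

0.274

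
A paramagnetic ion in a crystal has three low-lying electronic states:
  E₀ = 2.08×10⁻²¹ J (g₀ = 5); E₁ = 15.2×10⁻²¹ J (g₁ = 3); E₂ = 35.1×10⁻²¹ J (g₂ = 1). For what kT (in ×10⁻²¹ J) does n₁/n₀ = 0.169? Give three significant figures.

10.4 ×10⁻²¹ J

n₁/n₀ = (g₁/g₀) exp[−(E₁−E₀)/kT] = 0.169.
⇒ (E₁−E₀)/kT = ln((3/5)/0.169) = ln(3.5503) = 1.2670.
kT = 13.12 ×10⁻²¹ J / 1.2670 = 10.4 ×10⁻²¹ J.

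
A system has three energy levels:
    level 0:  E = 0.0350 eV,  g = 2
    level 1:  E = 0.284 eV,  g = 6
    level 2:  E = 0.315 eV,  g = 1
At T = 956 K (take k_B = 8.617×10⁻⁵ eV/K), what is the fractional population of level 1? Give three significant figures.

0.126

k_BT = 8.617×10⁻⁵ × 956 K = 0.082379 eV.
Eᵢ/kT = 0.42487, 3.4475, 3.8238.
Z = Σ gᵢe^(−Eᵢ/kT) = 2·e^(−0.42487) + 6·e^(−3.4475) + 1·e^(−3.8238) = 1.3077 + 0.19095 + 0.021845 = 1.5205.
P₁ = g₁ e^(−E₁/kT) / Z = 0.19095/1.5205 = 0.126.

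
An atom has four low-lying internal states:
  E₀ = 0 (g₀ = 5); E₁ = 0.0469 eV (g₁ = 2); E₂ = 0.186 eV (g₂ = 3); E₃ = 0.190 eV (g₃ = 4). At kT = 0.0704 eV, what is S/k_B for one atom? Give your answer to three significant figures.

2.18

Eᵢ/kT = 0, 0.66619, 2.6420, 2.6989.
Z = Σ gᵢe^(−Eᵢ/kT) = 5·e^(−0) + 2·e^(−0.66619) + 3·e^(−2.6420) + 4·e^(−2.6989) = 5.0000 + 1.0273 + 0.21366 + 0.26912 = 6.5101.
⟨E⟩ = Σ EᵢPᵢ = 0.021360 eV.
S/k_B = ln Z + ⟨E⟩/kT = ln(6.5101) + 0.021360/0.0704 = 1.8734 + 0.30341 = 2.18.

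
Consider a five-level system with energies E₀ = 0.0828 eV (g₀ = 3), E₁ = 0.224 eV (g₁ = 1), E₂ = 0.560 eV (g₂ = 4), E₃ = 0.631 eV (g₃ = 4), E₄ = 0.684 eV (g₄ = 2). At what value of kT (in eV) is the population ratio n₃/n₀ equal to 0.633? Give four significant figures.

0.7359 eV

n₃/n₀ = (g₃/g₀) exp[−(E₃−E₀)/kT] = 0.633.
⇒ (E₃−E₀)/kT = ln((4/3)/0.633) = ln(2.10637) = 0.744966.
kT = 0.5482 eV / 0.744966 = 0.7359 eV.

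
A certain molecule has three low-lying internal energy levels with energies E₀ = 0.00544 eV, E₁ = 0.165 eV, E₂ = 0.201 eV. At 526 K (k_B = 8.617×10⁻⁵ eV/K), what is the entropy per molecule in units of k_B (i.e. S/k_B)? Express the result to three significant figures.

0.197

k_BT = 8.617×10⁻⁵ × 526 K = 0.045325 eV.
Eᵢ/kT = 0.12002, 3.6404, 4.4346.
Z = Σ e^(−Eᵢ/kT) = e^(−0.12002) + e^(−3.6404) + e^(−4.4346) = 0.88690 + 0.026242 + 0.011860 = 0.92500.
⟨E⟩ = Σ EᵢPᵢ = 0.012474 eV.
S/k_B = ln Z + ⟨E⟩/kT = ln(0.92500) + 0.012474/0.045325 = -0.077962 + 0.27521 = 0.197.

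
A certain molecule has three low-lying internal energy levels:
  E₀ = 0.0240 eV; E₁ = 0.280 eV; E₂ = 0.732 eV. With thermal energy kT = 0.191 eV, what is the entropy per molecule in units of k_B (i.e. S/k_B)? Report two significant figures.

0.60

Eᵢ/kT = 0.1257, 1.466, 3.832.
Z = Σ e^(−Eᵢ/kT) = e^(−0.1257) + e^(−1.466) + e^(−3.832) = 0.8819 + 0.2308 + 0.02167 = 1.134.
⟨E⟩ = Σ EᵢPᵢ = 0.08964 eV.
S/k_B = ln Z + ⟨E⟩/kT = ln(1.134) + 0.08964/0.191 = 0.1258 + 0.4693 = 0.60.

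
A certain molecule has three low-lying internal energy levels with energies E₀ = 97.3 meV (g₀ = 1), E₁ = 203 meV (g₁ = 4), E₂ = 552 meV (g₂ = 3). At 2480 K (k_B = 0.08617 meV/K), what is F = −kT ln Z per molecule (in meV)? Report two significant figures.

k_BT = 0.08617 × 2480 K = 213.7 meV.
Eᵢ/kT = 0.4553, 0.9499, 2.583.
Z = Σ gᵢe^(−Eᵢ/kT) = 1·e^(−0.4553) + 4·e^(−0.9499) + 3·e^(−2.583) = 0.6343 + 1.547 + 0.2266 = 2.408.
F = −kT ln Z = −213.7 × ln(2.408) = −213.7 × 0.8788 = -190 meV.

-190 meV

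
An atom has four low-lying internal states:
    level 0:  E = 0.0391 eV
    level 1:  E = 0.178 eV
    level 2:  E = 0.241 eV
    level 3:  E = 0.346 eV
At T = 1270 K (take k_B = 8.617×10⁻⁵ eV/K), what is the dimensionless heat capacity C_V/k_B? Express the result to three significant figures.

k_BT = 8.617×10⁻⁵ × 1270 K = 0.10944 eV.
Eᵢ/kT = 0.35727, 1.6265, 2.2021, 3.1615.
Z = Σ e^(−Eᵢ/kT) = e^(−0.35727) + e^(−1.6265) + e^(−2.2021) + e^(−3.1615) = 0.69958 + 0.19662 + 0.11057 + 0.042362 = 1.0491.
⟨E⟩ = 0.098805 eV, ⟨E²⟩ = 0.017913 eV².
C_V/k_B = (⟨E²⟩ − ⟨E⟩²)/(kT)² = (0.017913 − 0.0097624)/0.011977 = 0.681.

0.681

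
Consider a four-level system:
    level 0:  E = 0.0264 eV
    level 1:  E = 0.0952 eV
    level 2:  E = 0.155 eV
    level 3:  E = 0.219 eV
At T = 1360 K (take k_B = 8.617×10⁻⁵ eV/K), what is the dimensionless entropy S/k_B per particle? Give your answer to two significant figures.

1.2

k_BT = 8.617×10⁻⁵ × 1360 K = 0.1172 eV.
Eᵢ/kT = 0.2253, 0.8123, 1.323, 1.869.
Z = Σ e^(−Eᵢ/kT) = e^(−0.2253) + e^(−0.8123) + e^(−1.323) + e^(−1.869) = 0.7983 + 0.4438 + 0.2663 + 0.1543 = 1.663.
⟨E⟩ = Σ EᵢPᵢ = 0.08322 eV.
S/k_B = ln Z + ⟨E⟩/kT = ln(1.663) + 0.08322/0.1172 = 0.5086 + 0.7101 = 1.2.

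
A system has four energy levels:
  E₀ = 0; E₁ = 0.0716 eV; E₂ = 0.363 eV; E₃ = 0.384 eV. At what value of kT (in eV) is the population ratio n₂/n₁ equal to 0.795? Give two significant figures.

n₂/n₁ = exp[−(E₂−E₁)/kT] = 0.795.
⇒ (E₂−E₁)/kT = ln(1/0.795) = ln(1.258) = 0.2295.
kT = 0.2914 eV / 0.2295 = 1.3 eV.

1.3 eV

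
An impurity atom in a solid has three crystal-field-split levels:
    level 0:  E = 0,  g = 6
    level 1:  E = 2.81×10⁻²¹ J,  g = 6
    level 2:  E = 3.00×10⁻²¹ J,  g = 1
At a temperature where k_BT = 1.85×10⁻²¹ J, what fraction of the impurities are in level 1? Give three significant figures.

Eᵢ/kT = 0, 1.5189, 1.6216.
Z = Σ gᵢe^(−Eᵢ/kT) = 6·e^(−0) + 6·e^(−1.5189) + 1·e^(−1.6216) = 6.0000 + 1.3137 + 0.19758 = 7.5113.
P₁ = g₁ e^(−E₁/kT) / Z = 1.3137/7.5113 = 0.175.

0.175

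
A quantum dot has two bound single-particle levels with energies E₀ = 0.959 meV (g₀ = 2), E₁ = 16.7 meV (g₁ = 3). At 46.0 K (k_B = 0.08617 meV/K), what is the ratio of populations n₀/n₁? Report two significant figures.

k_BT = 0.08617 × 46.0 K = 3.964 meV.
n₀/n₁ = (g₀/g₁) exp[−(E₀−E₁)/kT] = (2/3) × exp(−(-15.741 meV)/(3.964 meV)) = (2/3) × exp(3.971) = 35.

35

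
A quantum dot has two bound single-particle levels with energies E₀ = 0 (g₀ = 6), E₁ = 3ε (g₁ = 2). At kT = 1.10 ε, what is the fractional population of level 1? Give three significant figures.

0.0213

Eᵢ/kT = 0, 2.7273.
Z = Σ gᵢe^(−Eᵢ/kT) = 6·e^(−0) + 2·e^(−2.7273) = 6.0000 + 0.13079 = 6.1308.
P₁ = g₁ e^(−E₁/kT) / Z = 0.13079/6.1308 = 0.0213.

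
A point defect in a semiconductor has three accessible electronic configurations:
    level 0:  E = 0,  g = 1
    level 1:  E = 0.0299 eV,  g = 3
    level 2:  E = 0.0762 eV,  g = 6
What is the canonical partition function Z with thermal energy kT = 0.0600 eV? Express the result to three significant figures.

Z = 4.51

Eᵢ/kT = 0, 0.49833, 1.2700.
Z = Σ gᵢe^(−Eᵢ/kT) = 1·e^(−0) + 3·e^(−0.49833) + 6·e^(−1.2700) = 1.0000 + 1.8226 + 1.6850 = 4.5076.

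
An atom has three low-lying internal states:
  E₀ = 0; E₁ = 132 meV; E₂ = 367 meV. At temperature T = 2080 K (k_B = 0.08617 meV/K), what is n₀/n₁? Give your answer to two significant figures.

k_BT = 0.08617 × 2080 K = 179.2 meV.
n₀/n₁ = exp[−(E₀−E₁)/kT] = exp(−(-132 meV)/(179.2 meV)) = exp(0.7366) = 2.1.

2.1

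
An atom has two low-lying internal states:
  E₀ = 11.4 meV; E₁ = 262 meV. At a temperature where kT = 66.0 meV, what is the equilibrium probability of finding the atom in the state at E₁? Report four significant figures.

0.02195

Eᵢ/kT = 0.172727, 3.96970.
Z = Σ e^(−Eᵢ/kT) = e^(−0.172727) + e^(−3.96970) = 0.841367 + 0.0188791 = 0.860246.
P₁ = e^(−E₁/kT) / Z = 0.0188791/0.860246 = 0.02195.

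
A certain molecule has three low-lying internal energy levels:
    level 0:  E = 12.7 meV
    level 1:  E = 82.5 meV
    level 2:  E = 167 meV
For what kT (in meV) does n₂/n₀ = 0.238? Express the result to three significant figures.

107 meV

n₂/n₀ = exp[−(E₂−E₀)/kT] = 0.238.
⇒ (E₂−E₀)/kT = ln(1/0.238) = ln(4.2017) = 1.4355.
kT = 154.3 meV / 1.4355 = 107 meV.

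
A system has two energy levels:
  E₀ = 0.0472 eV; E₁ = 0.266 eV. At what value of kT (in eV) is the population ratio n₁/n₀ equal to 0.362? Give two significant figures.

0.22 eV

n₁/n₀ = exp[−(E₁−E₀)/kT] = 0.362.
⇒ (E₁−E₀)/kT = ln(1/0.362) = ln(2.762) = 1.016.
kT = 0.2188 eV / 1.016 = 0.22 eV.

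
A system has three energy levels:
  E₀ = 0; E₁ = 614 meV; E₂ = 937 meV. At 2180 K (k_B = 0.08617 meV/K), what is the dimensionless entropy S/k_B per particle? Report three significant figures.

0.196

k_BT = 0.08617 × 2180 K = 187.85 meV.
Eᵢ/kT = 0, 3.2686, 4.9880.
Z = Σ e^(−Eᵢ/kT) = e^(−0) + e^(−3.2686) + e^(−4.9880) = 1.0000 + 0.038060 + 0.0068193 = 1.0449.
⟨E⟩ = Σ EᵢPᵢ = 28.480 meV.
S/k_B = ln Z + ⟨E⟩/kT = ln(1.0449) + 28.480/187.85 = 0.043921 + 0.15161 = 0.196.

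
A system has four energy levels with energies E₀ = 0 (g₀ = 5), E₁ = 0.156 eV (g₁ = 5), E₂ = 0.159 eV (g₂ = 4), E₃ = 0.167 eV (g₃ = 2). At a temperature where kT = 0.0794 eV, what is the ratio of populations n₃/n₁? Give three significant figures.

0.348

n₃/n₁ = (g₃/g₁) exp[−(E₃−E₁)/kT] = (2/5) × exp(−(0.011 eV)/(0.0794 eV)) = (2/5) × exp(-0.13854) = 0.348.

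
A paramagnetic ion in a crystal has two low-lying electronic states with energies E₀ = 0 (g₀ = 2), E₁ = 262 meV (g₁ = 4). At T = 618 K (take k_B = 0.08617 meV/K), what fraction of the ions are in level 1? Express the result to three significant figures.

k_BT = 0.08617 × 618 K = 53.253 meV.
Eᵢ/kT = 0, 4.9199.
Z = Σ gᵢe^(−Eᵢ/kT) = 2·e^(−0) + 4·e^(−4.9199) = 2.0000 + 0.029199 = 2.0292.
P₁ = g₁ e^(−E₁/kT) / Z = 0.029199/2.0292 = 0.0144.

0.0144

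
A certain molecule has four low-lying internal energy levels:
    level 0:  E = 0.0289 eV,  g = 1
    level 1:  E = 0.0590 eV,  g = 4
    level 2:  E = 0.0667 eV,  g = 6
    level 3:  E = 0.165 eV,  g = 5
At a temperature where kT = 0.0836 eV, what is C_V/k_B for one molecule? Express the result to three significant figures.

Eᵢ/kT = 0.34569, 0.70574, 0.79785, 1.9737.
Z = Σ gᵢe^(−Eᵢ/kT) = 1·e^(−0.34569) + 4·e^(−0.70574) + 6·e^(−0.79785) + 5·e^(−1.9737) = 0.70773 + 1.9750 + 2.7018 + 0.69471 = 6.0792.
⟨E⟩ = 0.071032 eV, ⟨E²⟩ = 0.0063165 eV².
C_V/k_B = (⟨E²⟩ − ⟨E⟩²)/(kT)² = (0.0063165 − 0.0050455)/0.0069890 = 0.182.

0.182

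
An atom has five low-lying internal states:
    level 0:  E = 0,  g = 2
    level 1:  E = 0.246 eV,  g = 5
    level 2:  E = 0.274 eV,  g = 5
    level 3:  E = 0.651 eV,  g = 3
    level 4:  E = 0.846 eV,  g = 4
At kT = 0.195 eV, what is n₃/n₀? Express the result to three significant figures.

n₃/n₀ = (g₃/g₀) exp[−(E₃−E₀)/kT] = (3/2) × exp(−(0.651 eV)/(0.195 eV)) = (3/2) × exp(-3.3385) = 0.0532.

0.0532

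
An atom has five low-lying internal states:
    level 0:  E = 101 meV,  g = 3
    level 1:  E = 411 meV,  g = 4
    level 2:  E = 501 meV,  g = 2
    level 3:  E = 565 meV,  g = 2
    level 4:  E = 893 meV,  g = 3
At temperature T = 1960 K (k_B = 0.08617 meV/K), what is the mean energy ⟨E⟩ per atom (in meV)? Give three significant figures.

k_BT = 0.08617 × 1960 K = 168.89 meV.
Eᵢ/kT = 0.59802, 2.4335, 2.9664, 3.3454, 5.2875.
Z = Σ gᵢe^(−Eᵢ/kT) = 3·e^(−0.59802) + 4·e^(−2.4335) + 2·e^(−2.9664) + 2·e^(−3.3454) + 3·e^(−5.2875) = 1.6497 + 0.35092 + 0.10298 + 0.070492 + 0.015163 = 2.1893.
⟨E⟩ = Σ Eᵢ gᵢe^(−Eᵢ/kT) / Z = (101·1.6497 + 411·0.35092 + 501·0.10298 + 565·0.070492 + 893·0.015163) / 2.1893 = 190 meV.

190 meV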